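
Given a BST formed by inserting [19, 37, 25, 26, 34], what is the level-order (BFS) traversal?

Tree insertion order: [19, 37, 25, 26, 34]
Tree (level-order array): [19, None, 37, 25, None, None, 26, None, 34]
BFS from the root, enqueuing left then right child of each popped node:
  queue [19] -> pop 19, enqueue [37], visited so far: [19]
  queue [37] -> pop 37, enqueue [25], visited so far: [19, 37]
  queue [25] -> pop 25, enqueue [26], visited so far: [19, 37, 25]
  queue [26] -> pop 26, enqueue [34], visited so far: [19, 37, 25, 26]
  queue [34] -> pop 34, enqueue [none], visited so far: [19, 37, 25, 26, 34]
Result: [19, 37, 25, 26, 34]


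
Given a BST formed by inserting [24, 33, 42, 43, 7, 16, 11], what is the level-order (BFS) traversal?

Tree insertion order: [24, 33, 42, 43, 7, 16, 11]
Tree (level-order array): [24, 7, 33, None, 16, None, 42, 11, None, None, 43]
BFS from the root, enqueuing left then right child of each popped node:
  queue [24] -> pop 24, enqueue [7, 33], visited so far: [24]
  queue [7, 33] -> pop 7, enqueue [16], visited so far: [24, 7]
  queue [33, 16] -> pop 33, enqueue [42], visited so far: [24, 7, 33]
  queue [16, 42] -> pop 16, enqueue [11], visited so far: [24, 7, 33, 16]
  queue [42, 11] -> pop 42, enqueue [43], visited so far: [24, 7, 33, 16, 42]
  queue [11, 43] -> pop 11, enqueue [none], visited so far: [24, 7, 33, 16, 42, 11]
  queue [43] -> pop 43, enqueue [none], visited so far: [24, 7, 33, 16, 42, 11, 43]
Result: [24, 7, 33, 16, 42, 11, 43]


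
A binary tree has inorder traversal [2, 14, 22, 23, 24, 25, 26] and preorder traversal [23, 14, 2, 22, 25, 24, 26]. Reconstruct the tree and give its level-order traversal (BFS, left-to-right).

Inorder:  [2, 14, 22, 23, 24, 25, 26]
Preorder: [23, 14, 2, 22, 25, 24, 26]
Algorithm: preorder visits root first, so consume preorder in order;
for each root, split the current inorder slice at that value into
left-subtree inorder and right-subtree inorder, then recurse.
Recursive splits:
  root=23; inorder splits into left=[2, 14, 22], right=[24, 25, 26]
  root=14; inorder splits into left=[2], right=[22]
  root=2; inorder splits into left=[], right=[]
  root=22; inorder splits into left=[], right=[]
  root=25; inorder splits into left=[24], right=[26]
  root=24; inorder splits into left=[], right=[]
  root=26; inorder splits into left=[], right=[]
Reconstructed level-order: [23, 14, 25, 2, 22, 24, 26]


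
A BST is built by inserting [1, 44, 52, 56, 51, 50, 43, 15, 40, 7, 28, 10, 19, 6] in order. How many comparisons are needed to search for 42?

Search path for 42: 1 -> 44 -> 43 -> 15 -> 40
Found: False
Comparisons: 5


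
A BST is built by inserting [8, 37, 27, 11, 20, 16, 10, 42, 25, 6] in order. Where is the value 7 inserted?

Starting tree (level order): [8, 6, 37, None, None, 27, 42, 11, None, None, None, 10, 20, None, None, 16, 25]
Insertion path: 8 -> 6
Result: insert 7 as right child of 6
Final tree (level order): [8, 6, 37, None, 7, 27, 42, None, None, 11, None, None, None, 10, 20, None, None, 16, 25]


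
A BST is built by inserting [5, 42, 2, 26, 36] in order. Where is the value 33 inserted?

Starting tree (level order): [5, 2, 42, None, None, 26, None, None, 36]
Insertion path: 5 -> 42 -> 26 -> 36
Result: insert 33 as left child of 36
Final tree (level order): [5, 2, 42, None, None, 26, None, None, 36, 33]


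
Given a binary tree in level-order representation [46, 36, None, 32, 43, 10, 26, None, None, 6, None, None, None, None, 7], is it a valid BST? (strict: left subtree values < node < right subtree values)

Level-order array: [46, 36, None, 32, 43, 10, 26, None, None, 6, None, None, None, None, 7]
Validate using subtree bounds (lo, hi): at each node, require lo < value < hi,
then recurse left with hi=value and right with lo=value.
Preorder trace (stopping at first violation):
  at node 46 with bounds (-inf, +inf): OK
  at node 36 with bounds (-inf, 46): OK
  at node 32 with bounds (-inf, 36): OK
  at node 10 with bounds (-inf, 32): OK
  at node 6 with bounds (-inf, 10): OK
  at node 7 with bounds (6, 10): OK
  at node 26 with bounds (32, 36): VIOLATION
Node 26 violates its bound: not (32 < 26 < 36).
Result: Not a valid BST


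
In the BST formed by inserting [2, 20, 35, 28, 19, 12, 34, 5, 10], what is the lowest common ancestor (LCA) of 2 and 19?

Tree insertion order: [2, 20, 35, 28, 19, 12, 34, 5, 10]
Tree (level-order array): [2, None, 20, 19, 35, 12, None, 28, None, 5, None, None, 34, None, 10]
In a BST, the LCA of p=2, q=19 is the first node v on the
root-to-leaf path with p <= v <= q (go left if both < v, right if both > v).
Walk from root:
  at 2: 2 <= 2 <= 19, this is the LCA
LCA = 2


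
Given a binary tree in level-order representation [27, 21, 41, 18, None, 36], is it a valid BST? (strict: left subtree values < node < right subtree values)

Level-order array: [27, 21, 41, 18, None, 36]
Validate using subtree bounds (lo, hi): at each node, require lo < value < hi,
then recurse left with hi=value and right with lo=value.
Preorder trace (stopping at first violation):
  at node 27 with bounds (-inf, +inf): OK
  at node 21 with bounds (-inf, 27): OK
  at node 18 with bounds (-inf, 21): OK
  at node 41 with bounds (27, +inf): OK
  at node 36 with bounds (27, 41): OK
No violation found at any node.
Result: Valid BST


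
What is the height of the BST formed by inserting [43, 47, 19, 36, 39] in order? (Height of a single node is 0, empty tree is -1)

Insertion order: [43, 47, 19, 36, 39]
Tree (level-order array): [43, 19, 47, None, 36, None, None, None, 39]
Compute height bottom-up (empty subtree = -1):
  height(39) = 1 + max(-1, -1) = 0
  height(36) = 1 + max(-1, 0) = 1
  height(19) = 1 + max(-1, 1) = 2
  height(47) = 1 + max(-1, -1) = 0
  height(43) = 1 + max(2, 0) = 3
Height = 3


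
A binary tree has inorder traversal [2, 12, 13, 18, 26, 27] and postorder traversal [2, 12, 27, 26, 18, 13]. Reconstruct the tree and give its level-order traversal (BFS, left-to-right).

Inorder:   [2, 12, 13, 18, 26, 27]
Postorder: [2, 12, 27, 26, 18, 13]
Algorithm: postorder visits root last, so walk postorder right-to-left;
each value is the root of the current inorder slice — split it at that
value, recurse on the right subtree first, then the left.
Recursive splits:
  root=13; inorder splits into left=[2, 12], right=[18, 26, 27]
  root=18; inorder splits into left=[], right=[26, 27]
  root=26; inorder splits into left=[], right=[27]
  root=27; inorder splits into left=[], right=[]
  root=12; inorder splits into left=[2], right=[]
  root=2; inorder splits into left=[], right=[]
Reconstructed level-order: [13, 12, 18, 2, 26, 27]


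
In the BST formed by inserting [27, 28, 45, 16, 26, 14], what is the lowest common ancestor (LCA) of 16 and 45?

Tree insertion order: [27, 28, 45, 16, 26, 14]
Tree (level-order array): [27, 16, 28, 14, 26, None, 45]
In a BST, the LCA of p=16, q=45 is the first node v on the
root-to-leaf path with p <= v <= q (go left if both < v, right if both > v).
Walk from root:
  at 27: 16 <= 27 <= 45, this is the LCA
LCA = 27


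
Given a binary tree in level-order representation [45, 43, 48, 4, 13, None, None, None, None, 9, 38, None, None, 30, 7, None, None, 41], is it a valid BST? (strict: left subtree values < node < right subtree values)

Level-order array: [45, 43, 48, 4, 13, None, None, None, None, 9, 38, None, None, 30, 7, None, None, 41]
Validate using subtree bounds (lo, hi): at each node, require lo < value < hi,
then recurse left with hi=value and right with lo=value.
Preorder trace (stopping at first violation):
  at node 45 with bounds (-inf, +inf): OK
  at node 43 with bounds (-inf, 45): OK
  at node 4 with bounds (-inf, 43): OK
  at node 13 with bounds (43, 45): VIOLATION
Node 13 violates its bound: not (43 < 13 < 45).
Result: Not a valid BST


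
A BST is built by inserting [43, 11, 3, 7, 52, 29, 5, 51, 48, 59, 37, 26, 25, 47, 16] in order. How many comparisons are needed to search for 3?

Search path for 3: 43 -> 11 -> 3
Found: True
Comparisons: 3


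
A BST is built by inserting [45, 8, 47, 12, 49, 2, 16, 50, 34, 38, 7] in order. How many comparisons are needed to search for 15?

Search path for 15: 45 -> 8 -> 12 -> 16
Found: False
Comparisons: 4


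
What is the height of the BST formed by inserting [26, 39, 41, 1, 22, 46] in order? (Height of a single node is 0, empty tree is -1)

Insertion order: [26, 39, 41, 1, 22, 46]
Tree (level-order array): [26, 1, 39, None, 22, None, 41, None, None, None, 46]
Compute height bottom-up (empty subtree = -1):
  height(22) = 1 + max(-1, -1) = 0
  height(1) = 1 + max(-1, 0) = 1
  height(46) = 1 + max(-1, -1) = 0
  height(41) = 1 + max(-1, 0) = 1
  height(39) = 1 + max(-1, 1) = 2
  height(26) = 1 + max(1, 2) = 3
Height = 3


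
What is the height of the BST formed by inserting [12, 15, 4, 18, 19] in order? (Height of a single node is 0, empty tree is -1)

Insertion order: [12, 15, 4, 18, 19]
Tree (level-order array): [12, 4, 15, None, None, None, 18, None, 19]
Compute height bottom-up (empty subtree = -1):
  height(4) = 1 + max(-1, -1) = 0
  height(19) = 1 + max(-1, -1) = 0
  height(18) = 1 + max(-1, 0) = 1
  height(15) = 1 + max(-1, 1) = 2
  height(12) = 1 + max(0, 2) = 3
Height = 3


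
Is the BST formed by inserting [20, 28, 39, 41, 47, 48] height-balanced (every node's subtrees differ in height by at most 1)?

Tree (level-order array): [20, None, 28, None, 39, None, 41, None, 47, None, 48]
Definition: a tree is height-balanced if, at every node, |h(left) - h(right)| <= 1 (empty subtree has height -1).
Bottom-up per-node check:
  node 48: h_left=-1, h_right=-1, diff=0 [OK], height=0
  node 47: h_left=-1, h_right=0, diff=1 [OK], height=1
  node 41: h_left=-1, h_right=1, diff=2 [FAIL (|-1-1|=2 > 1)], height=2
  node 39: h_left=-1, h_right=2, diff=3 [FAIL (|-1-2|=3 > 1)], height=3
  node 28: h_left=-1, h_right=3, diff=4 [FAIL (|-1-3|=4 > 1)], height=4
  node 20: h_left=-1, h_right=4, diff=5 [FAIL (|-1-4|=5 > 1)], height=5
Node 41 violates the condition: |-1 - 1| = 2 > 1.
Result: Not balanced


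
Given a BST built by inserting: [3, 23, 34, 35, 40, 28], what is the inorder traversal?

Tree insertion order: [3, 23, 34, 35, 40, 28]
Tree (level-order array): [3, None, 23, None, 34, 28, 35, None, None, None, 40]
Inorder traversal: [3, 23, 28, 34, 35, 40]


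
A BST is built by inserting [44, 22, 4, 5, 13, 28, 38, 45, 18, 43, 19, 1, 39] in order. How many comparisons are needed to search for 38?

Search path for 38: 44 -> 22 -> 28 -> 38
Found: True
Comparisons: 4


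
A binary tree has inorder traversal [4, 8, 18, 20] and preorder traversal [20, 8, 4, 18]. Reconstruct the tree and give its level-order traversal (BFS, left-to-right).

Inorder:  [4, 8, 18, 20]
Preorder: [20, 8, 4, 18]
Algorithm: preorder visits root first, so consume preorder in order;
for each root, split the current inorder slice at that value into
left-subtree inorder and right-subtree inorder, then recurse.
Recursive splits:
  root=20; inorder splits into left=[4, 8, 18], right=[]
  root=8; inorder splits into left=[4], right=[18]
  root=4; inorder splits into left=[], right=[]
  root=18; inorder splits into left=[], right=[]
Reconstructed level-order: [20, 8, 4, 18]


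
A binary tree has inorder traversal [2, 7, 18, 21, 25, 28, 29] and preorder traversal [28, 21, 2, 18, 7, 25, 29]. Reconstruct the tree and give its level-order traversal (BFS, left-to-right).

Inorder:  [2, 7, 18, 21, 25, 28, 29]
Preorder: [28, 21, 2, 18, 7, 25, 29]
Algorithm: preorder visits root first, so consume preorder in order;
for each root, split the current inorder slice at that value into
left-subtree inorder and right-subtree inorder, then recurse.
Recursive splits:
  root=28; inorder splits into left=[2, 7, 18, 21, 25], right=[29]
  root=21; inorder splits into left=[2, 7, 18], right=[25]
  root=2; inorder splits into left=[], right=[7, 18]
  root=18; inorder splits into left=[7], right=[]
  root=7; inorder splits into left=[], right=[]
  root=25; inorder splits into left=[], right=[]
  root=29; inorder splits into left=[], right=[]
Reconstructed level-order: [28, 21, 29, 2, 25, 18, 7]


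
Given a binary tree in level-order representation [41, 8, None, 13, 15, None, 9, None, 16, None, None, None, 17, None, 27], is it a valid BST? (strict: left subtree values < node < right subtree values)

Level-order array: [41, 8, None, 13, 15, None, 9, None, 16, None, None, None, 17, None, 27]
Validate using subtree bounds (lo, hi): at each node, require lo < value < hi,
then recurse left with hi=value and right with lo=value.
Preorder trace (stopping at first violation):
  at node 41 with bounds (-inf, +inf): OK
  at node 8 with bounds (-inf, 41): OK
  at node 13 with bounds (-inf, 8): VIOLATION
Node 13 violates its bound: not (-inf < 13 < 8).
Result: Not a valid BST


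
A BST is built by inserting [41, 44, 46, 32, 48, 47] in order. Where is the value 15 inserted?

Starting tree (level order): [41, 32, 44, None, None, None, 46, None, 48, 47]
Insertion path: 41 -> 32
Result: insert 15 as left child of 32
Final tree (level order): [41, 32, 44, 15, None, None, 46, None, None, None, 48, 47]


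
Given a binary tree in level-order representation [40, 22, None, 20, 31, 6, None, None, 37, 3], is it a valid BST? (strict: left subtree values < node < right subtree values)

Level-order array: [40, 22, None, 20, 31, 6, None, None, 37, 3]
Validate using subtree bounds (lo, hi): at each node, require lo < value < hi,
then recurse left with hi=value and right with lo=value.
Preorder trace (stopping at first violation):
  at node 40 with bounds (-inf, +inf): OK
  at node 22 with bounds (-inf, 40): OK
  at node 20 with bounds (-inf, 22): OK
  at node 6 with bounds (-inf, 20): OK
  at node 3 with bounds (-inf, 6): OK
  at node 31 with bounds (22, 40): OK
  at node 37 with bounds (31, 40): OK
No violation found at any node.
Result: Valid BST


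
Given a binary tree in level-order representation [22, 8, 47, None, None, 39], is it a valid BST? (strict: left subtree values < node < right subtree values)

Level-order array: [22, 8, 47, None, None, 39]
Validate using subtree bounds (lo, hi): at each node, require lo < value < hi,
then recurse left with hi=value and right with lo=value.
Preorder trace (stopping at first violation):
  at node 22 with bounds (-inf, +inf): OK
  at node 8 with bounds (-inf, 22): OK
  at node 47 with bounds (22, +inf): OK
  at node 39 with bounds (22, 47): OK
No violation found at any node.
Result: Valid BST


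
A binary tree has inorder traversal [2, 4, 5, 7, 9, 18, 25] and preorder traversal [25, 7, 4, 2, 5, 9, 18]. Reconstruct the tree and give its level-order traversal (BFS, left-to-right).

Inorder:  [2, 4, 5, 7, 9, 18, 25]
Preorder: [25, 7, 4, 2, 5, 9, 18]
Algorithm: preorder visits root first, so consume preorder in order;
for each root, split the current inorder slice at that value into
left-subtree inorder and right-subtree inorder, then recurse.
Recursive splits:
  root=25; inorder splits into left=[2, 4, 5, 7, 9, 18], right=[]
  root=7; inorder splits into left=[2, 4, 5], right=[9, 18]
  root=4; inorder splits into left=[2], right=[5]
  root=2; inorder splits into left=[], right=[]
  root=5; inorder splits into left=[], right=[]
  root=9; inorder splits into left=[], right=[18]
  root=18; inorder splits into left=[], right=[]
Reconstructed level-order: [25, 7, 4, 9, 2, 5, 18]


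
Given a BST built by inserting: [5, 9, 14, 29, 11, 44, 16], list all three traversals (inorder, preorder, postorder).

Tree insertion order: [5, 9, 14, 29, 11, 44, 16]
Tree (level-order array): [5, None, 9, None, 14, 11, 29, None, None, 16, 44]
Inorder (L, root, R): [5, 9, 11, 14, 16, 29, 44]
Preorder (root, L, R): [5, 9, 14, 11, 29, 16, 44]
Postorder (L, R, root): [11, 16, 44, 29, 14, 9, 5]


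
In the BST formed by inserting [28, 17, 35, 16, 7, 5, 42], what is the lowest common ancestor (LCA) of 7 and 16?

Tree insertion order: [28, 17, 35, 16, 7, 5, 42]
Tree (level-order array): [28, 17, 35, 16, None, None, 42, 7, None, None, None, 5]
In a BST, the LCA of p=7, q=16 is the first node v on the
root-to-leaf path with p <= v <= q (go left if both < v, right if both > v).
Walk from root:
  at 28: both 7 and 16 < 28, go left
  at 17: both 7 and 16 < 17, go left
  at 16: 7 <= 16 <= 16, this is the LCA
LCA = 16


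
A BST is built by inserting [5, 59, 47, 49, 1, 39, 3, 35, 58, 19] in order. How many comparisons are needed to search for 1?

Search path for 1: 5 -> 1
Found: True
Comparisons: 2


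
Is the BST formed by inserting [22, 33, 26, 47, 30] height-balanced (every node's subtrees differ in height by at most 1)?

Tree (level-order array): [22, None, 33, 26, 47, None, 30]
Definition: a tree is height-balanced if, at every node, |h(left) - h(right)| <= 1 (empty subtree has height -1).
Bottom-up per-node check:
  node 30: h_left=-1, h_right=-1, diff=0 [OK], height=0
  node 26: h_left=-1, h_right=0, diff=1 [OK], height=1
  node 47: h_left=-1, h_right=-1, diff=0 [OK], height=0
  node 33: h_left=1, h_right=0, diff=1 [OK], height=2
  node 22: h_left=-1, h_right=2, diff=3 [FAIL (|-1-2|=3 > 1)], height=3
Node 22 violates the condition: |-1 - 2| = 3 > 1.
Result: Not balanced


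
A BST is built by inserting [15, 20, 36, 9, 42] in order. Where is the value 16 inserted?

Starting tree (level order): [15, 9, 20, None, None, None, 36, None, 42]
Insertion path: 15 -> 20
Result: insert 16 as left child of 20
Final tree (level order): [15, 9, 20, None, None, 16, 36, None, None, None, 42]


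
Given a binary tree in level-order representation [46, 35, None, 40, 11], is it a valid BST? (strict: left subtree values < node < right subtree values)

Level-order array: [46, 35, None, 40, 11]
Validate using subtree bounds (lo, hi): at each node, require lo < value < hi,
then recurse left with hi=value and right with lo=value.
Preorder trace (stopping at first violation):
  at node 46 with bounds (-inf, +inf): OK
  at node 35 with bounds (-inf, 46): OK
  at node 40 with bounds (-inf, 35): VIOLATION
Node 40 violates its bound: not (-inf < 40 < 35).
Result: Not a valid BST


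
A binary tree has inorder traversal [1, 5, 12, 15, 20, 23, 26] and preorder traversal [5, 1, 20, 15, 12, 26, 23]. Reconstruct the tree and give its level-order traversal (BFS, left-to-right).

Inorder:  [1, 5, 12, 15, 20, 23, 26]
Preorder: [5, 1, 20, 15, 12, 26, 23]
Algorithm: preorder visits root first, so consume preorder in order;
for each root, split the current inorder slice at that value into
left-subtree inorder and right-subtree inorder, then recurse.
Recursive splits:
  root=5; inorder splits into left=[1], right=[12, 15, 20, 23, 26]
  root=1; inorder splits into left=[], right=[]
  root=20; inorder splits into left=[12, 15], right=[23, 26]
  root=15; inorder splits into left=[12], right=[]
  root=12; inorder splits into left=[], right=[]
  root=26; inorder splits into left=[23], right=[]
  root=23; inorder splits into left=[], right=[]
Reconstructed level-order: [5, 1, 20, 15, 26, 12, 23]


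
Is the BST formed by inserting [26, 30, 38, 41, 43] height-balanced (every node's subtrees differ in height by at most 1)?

Tree (level-order array): [26, None, 30, None, 38, None, 41, None, 43]
Definition: a tree is height-balanced if, at every node, |h(left) - h(right)| <= 1 (empty subtree has height -1).
Bottom-up per-node check:
  node 43: h_left=-1, h_right=-1, diff=0 [OK], height=0
  node 41: h_left=-1, h_right=0, diff=1 [OK], height=1
  node 38: h_left=-1, h_right=1, diff=2 [FAIL (|-1-1|=2 > 1)], height=2
  node 30: h_left=-1, h_right=2, diff=3 [FAIL (|-1-2|=3 > 1)], height=3
  node 26: h_left=-1, h_right=3, diff=4 [FAIL (|-1-3|=4 > 1)], height=4
Node 38 violates the condition: |-1 - 1| = 2 > 1.
Result: Not balanced


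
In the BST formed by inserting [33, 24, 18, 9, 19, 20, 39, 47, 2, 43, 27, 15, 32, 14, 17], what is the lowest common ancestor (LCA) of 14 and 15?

Tree insertion order: [33, 24, 18, 9, 19, 20, 39, 47, 2, 43, 27, 15, 32, 14, 17]
Tree (level-order array): [33, 24, 39, 18, 27, None, 47, 9, 19, None, 32, 43, None, 2, 15, None, 20, None, None, None, None, None, None, 14, 17]
In a BST, the LCA of p=14, q=15 is the first node v on the
root-to-leaf path with p <= v <= q (go left if both < v, right if both > v).
Walk from root:
  at 33: both 14 and 15 < 33, go left
  at 24: both 14 and 15 < 24, go left
  at 18: both 14 and 15 < 18, go left
  at 9: both 14 and 15 > 9, go right
  at 15: 14 <= 15 <= 15, this is the LCA
LCA = 15


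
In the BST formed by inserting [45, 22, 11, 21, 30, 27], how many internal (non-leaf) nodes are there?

Tree built from: [45, 22, 11, 21, 30, 27]
Tree (level-order array): [45, 22, None, 11, 30, None, 21, 27]
Rule: An internal node has at least one child.
Per-node child counts:
  node 45: 1 child(ren)
  node 22: 2 child(ren)
  node 11: 1 child(ren)
  node 21: 0 child(ren)
  node 30: 1 child(ren)
  node 27: 0 child(ren)
Matching nodes: [45, 22, 11, 30]
Count of internal (non-leaf) nodes: 4


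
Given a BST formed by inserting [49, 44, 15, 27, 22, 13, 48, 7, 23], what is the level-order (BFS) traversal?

Tree insertion order: [49, 44, 15, 27, 22, 13, 48, 7, 23]
Tree (level-order array): [49, 44, None, 15, 48, 13, 27, None, None, 7, None, 22, None, None, None, None, 23]
BFS from the root, enqueuing left then right child of each popped node:
  queue [49] -> pop 49, enqueue [44], visited so far: [49]
  queue [44] -> pop 44, enqueue [15, 48], visited so far: [49, 44]
  queue [15, 48] -> pop 15, enqueue [13, 27], visited so far: [49, 44, 15]
  queue [48, 13, 27] -> pop 48, enqueue [none], visited so far: [49, 44, 15, 48]
  queue [13, 27] -> pop 13, enqueue [7], visited so far: [49, 44, 15, 48, 13]
  queue [27, 7] -> pop 27, enqueue [22], visited so far: [49, 44, 15, 48, 13, 27]
  queue [7, 22] -> pop 7, enqueue [none], visited so far: [49, 44, 15, 48, 13, 27, 7]
  queue [22] -> pop 22, enqueue [23], visited so far: [49, 44, 15, 48, 13, 27, 7, 22]
  queue [23] -> pop 23, enqueue [none], visited so far: [49, 44, 15, 48, 13, 27, 7, 22, 23]
Result: [49, 44, 15, 48, 13, 27, 7, 22, 23]


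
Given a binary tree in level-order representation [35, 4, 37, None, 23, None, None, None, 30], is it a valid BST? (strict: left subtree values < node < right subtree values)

Level-order array: [35, 4, 37, None, 23, None, None, None, 30]
Validate using subtree bounds (lo, hi): at each node, require lo < value < hi,
then recurse left with hi=value and right with lo=value.
Preorder trace (stopping at first violation):
  at node 35 with bounds (-inf, +inf): OK
  at node 4 with bounds (-inf, 35): OK
  at node 23 with bounds (4, 35): OK
  at node 30 with bounds (23, 35): OK
  at node 37 with bounds (35, +inf): OK
No violation found at any node.
Result: Valid BST


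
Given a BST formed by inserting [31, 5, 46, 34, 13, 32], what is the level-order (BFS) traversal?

Tree insertion order: [31, 5, 46, 34, 13, 32]
Tree (level-order array): [31, 5, 46, None, 13, 34, None, None, None, 32]
BFS from the root, enqueuing left then right child of each popped node:
  queue [31] -> pop 31, enqueue [5, 46], visited so far: [31]
  queue [5, 46] -> pop 5, enqueue [13], visited so far: [31, 5]
  queue [46, 13] -> pop 46, enqueue [34], visited so far: [31, 5, 46]
  queue [13, 34] -> pop 13, enqueue [none], visited so far: [31, 5, 46, 13]
  queue [34] -> pop 34, enqueue [32], visited so far: [31, 5, 46, 13, 34]
  queue [32] -> pop 32, enqueue [none], visited so far: [31, 5, 46, 13, 34, 32]
Result: [31, 5, 46, 13, 34, 32]


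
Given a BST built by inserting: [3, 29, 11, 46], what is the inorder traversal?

Tree insertion order: [3, 29, 11, 46]
Tree (level-order array): [3, None, 29, 11, 46]
Inorder traversal: [3, 11, 29, 46]


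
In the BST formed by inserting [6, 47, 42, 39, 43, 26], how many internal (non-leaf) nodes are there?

Tree built from: [6, 47, 42, 39, 43, 26]
Tree (level-order array): [6, None, 47, 42, None, 39, 43, 26]
Rule: An internal node has at least one child.
Per-node child counts:
  node 6: 1 child(ren)
  node 47: 1 child(ren)
  node 42: 2 child(ren)
  node 39: 1 child(ren)
  node 26: 0 child(ren)
  node 43: 0 child(ren)
Matching nodes: [6, 47, 42, 39]
Count of internal (non-leaf) nodes: 4


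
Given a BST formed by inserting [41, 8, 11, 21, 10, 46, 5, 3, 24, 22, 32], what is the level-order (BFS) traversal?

Tree insertion order: [41, 8, 11, 21, 10, 46, 5, 3, 24, 22, 32]
Tree (level-order array): [41, 8, 46, 5, 11, None, None, 3, None, 10, 21, None, None, None, None, None, 24, 22, 32]
BFS from the root, enqueuing left then right child of each popped node:
  queue [41] -> pop 41, enqueue [8, 46], visited so far: [41]
  queue [8, 46] -> pop 8, enqueue [5, 11], visited so far: [41, 8]
  queue [46, 5, 11] -> pop 46, enqueue [none], visited so far: [41, 8, 46]
  queue [5, 11] -> pop 5, enqueue [3], visited so far: [41, 8, 46, 5]
  queue [11, 3] -> pop 11, enqueue [10, 21], visited so far: [41, 8, 46, 5, 11]
  queue [3, 10, 21] -> pop 3, enqueue [none], visited so far: [41, 8, 46, 5, 11, 3]
  queue [10, 21] -> pop 10, enqueue [none], visited so far: [41, 8, 46, 5, 11, 3, 10]
  queue [21] -> pop 21, enqueue [24], visited so far: [41, 8, 46, 5, 11, 3, 10, 21]
  queue [24] -> pop 24, enqueue [22, 32], visited so far: [41, 8, 46, 5, 11, 3, 10, 21, 24]
  queue [22, 32] -> pop 22, enqueue [none], visited so far: [41, 8, 46, 5, 11, 3, 10, 21, 24, 22]
  queue [32] -> pop 32, enqueue [none], visited so far: [41, 8, 46, 5, 11, 3, 10, 21, 24, 22, 32]
Result: [41, 8, 46, 5, 11, 3, 10, 21, 24, 22, 32]


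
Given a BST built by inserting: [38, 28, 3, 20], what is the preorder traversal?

Tree insertion order: [38, 28, 3, 20]
Tree (level-order array): [38, 28, None, 3, None, None, 20]
Preorder traversal: [38, 28, 3, 20]


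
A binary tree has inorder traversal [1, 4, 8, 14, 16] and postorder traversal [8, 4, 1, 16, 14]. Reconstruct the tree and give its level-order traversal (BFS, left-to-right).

Inorder:   [1, 4, 8, 14, 16]
Postorder: [8, 4, 1, 16, 14]
Algorithm: postorder visits root last, so walk postorder right-to-left;
each value is the root of the current inorder slice — split it at that
value, recurse on the right subtree first, then the left.
Recursive splits:
  root=14; inorder splits into left=[1, 4, 8], right=[16]
  root=16; inorder splits into left=[], right=[]
  root=1; inorder splits into left=[], right=[4, 8]
  root=4; inorder splits into left=[], right=[8]
  root=8; inorder splits into left=[], right=[]
Reconstructed level-order: [14, 1, 16, 4, 8]


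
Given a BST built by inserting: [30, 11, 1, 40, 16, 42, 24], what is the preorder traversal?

Tree insertion order: [30, 11, 1, 40, 16, 42, 24]
Tree (level-order array): [30, 11, 40, 1, 16, None, 42, None, None, None, 24]
Preorder traversal: [30, 11, 1, 16, 24, 40, 42]


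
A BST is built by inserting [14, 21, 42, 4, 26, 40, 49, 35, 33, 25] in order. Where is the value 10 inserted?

Starting tree (level order): [14, 4, 21, None, None, None, 42, 26, 49, 25, 40, None, None, None, None, 35, None, 33]
Insertion path: 14 -> 4
Result: insert 10 as right child of 4
Final tree (level order): [14, 4, 21, None, 10, None, 42, None, None, 26, 49, 25, 40, None, None, None, None, 35, None, 33]


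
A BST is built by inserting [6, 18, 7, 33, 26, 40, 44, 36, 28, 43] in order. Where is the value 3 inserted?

Starting tree (level order): [6, None, 18, 7, 33, None, None, 26, 40, None, 28, 36, 44, None, None, None, None, 43]
Insertion path: 6
Result: insert 3 as left child of 6
Final tree (level order): [6, 3, 18, None, None, 7, 33, None, None, 26, 40, None, 28, 36, 44, None, None, None, None, 43]


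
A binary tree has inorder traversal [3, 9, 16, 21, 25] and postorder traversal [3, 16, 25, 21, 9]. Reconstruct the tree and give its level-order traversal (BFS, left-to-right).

Inorder:   [3, 9, 16, 21, 25]
Postorder: [3, 16, 25, 21, 9]
Algorithm: postorder visits root last, so walk postorder right-to-left;
each value is the root of the current inorder slice — split it at that
value, recurse on the right subtree first, then the left.
Recursive splits:
  root=9; inorder splits into left=[3], right=[16, 21, 25]
  root=21; inorder splits into left=[16], right=[25]
  root=25; inorder splits into left=[], right=[]
  root=16; inorder splits into left=[], right=[]
  root=3; inorder splits into left=[], right=[]
Reconstructed level-order: [9, 3, 21, 16, 25]


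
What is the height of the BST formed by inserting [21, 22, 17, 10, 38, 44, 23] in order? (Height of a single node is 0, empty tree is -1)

Insertion order: [21, 22, 17, 10, 38, 44, 23]
Tree (level-order array): [21, 17, 22, 10, None, None, 38, None, None, 23, 44]
Compute height bottom-up (empty subtree = -1):
  height(10) = 1 + max(-1, -1) = 0
  height(17) = 1 + max(0, -1) = 1
  height(23) = 1 + max(-1, -1) = 0
  height(44) = 1 + max(-1, -1) = 0
  height(38) = 1 + max(0, 0) = 1
  height(22) = 1 + max(-1, 1) = 2
  height(21) = 1 + max(1, 2) = 3
Height = 3


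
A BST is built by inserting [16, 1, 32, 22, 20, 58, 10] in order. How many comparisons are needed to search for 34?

Search path for 34: 16 -> 32 -> 58
Found: False
Comparisons: 3


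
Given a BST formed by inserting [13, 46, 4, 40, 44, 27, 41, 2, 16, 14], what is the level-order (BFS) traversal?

Tree insertion order: [13, 46, 4, 40, 44, 27, 41, 2, 16, 14]
Tree (level-order array): [13, 4, 46, 2, None, 40, None, None, None, 27, 44, 16, None, 41, None, 14]
BFS from the root, enqueuing left then right child of each popped node:
  queue [13] -> pop 13, enqueue [4, 46], visited so far: [13]
  queue [4, 46] -> pop 4, enqueue [2], visited so far: [13, 4]
  queue [46, 2] -> pop 46, enqueue [40], visited so far: [13, 4, 46]
  queue [2, 40] -> pop 2, enqueue [none], visited so far: [13, 4, 46, 2]
  queue [40] -> pop 40, enqueue [27, 44], visited so far: [13, 4, 46, 2, 40]
  queue [27, 44] -> pop 27, enqueue [16], visited so far: [13, 4, 46, 2, 40, 27]
  queue [44, 16] -> pop 44, enqueue [41], visited so far: [13, 4, 46, 2, 40, 27, 44]
  queue [16, 41] -> pop 16, enqueue [14], visited so far: [13, 4, 46, 2, 40, 27, 44, 16]
  queue [41, 14] -> pop 41, enqueue [none], visited so far: [13, 4, 46, 2, 40, 27, 44, 16, 41]
  queue [14] -> pop 14, enqueue [none], visited so far: [13, 4, 46, 2, 40, 27, 44, 16, 41, 14]
Result: [13, 4, 46, 2, 40, 27, 44, 16, 41, 14]


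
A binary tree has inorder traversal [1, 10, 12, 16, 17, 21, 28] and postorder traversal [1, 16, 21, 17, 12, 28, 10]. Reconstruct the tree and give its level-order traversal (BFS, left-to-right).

Inorder:   [1, 10, 12, 16, 17, 21, 28]
Postorder: [1, 16, 21, 17, 12, 28, 10]
Algorithm: postorder visits root last, so walk postorder right-to-left;
each value is the root of the current inorder slice — split it at that
value, recurse on the right subtree first, then the left.
Recursive splits:
  root=10; inorder splits into left=[1], right=[12, 16, 17, 21, 28]
  root=28; inorder splits into left=[12, 16, 17, 21], right=[]
  root=12; inorder splits into left=[], right=[16, 17, 21]
  root=17; inorder splits into left=[16], right=[21]
  root=21; inorder splits into left=[], right=[]
  root=16; inorder splits into left=[], right=[]
  root=1; inorder splits into left=[], right=[]
Reconstructed level-order: [10, 1, 28, 12, 17, 16, 21]


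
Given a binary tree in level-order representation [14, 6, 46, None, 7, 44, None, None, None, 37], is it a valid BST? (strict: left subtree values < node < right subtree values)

Level-order array: [14, 6, 46, None, 7, 44, None, None, None, 37]
Validate using subtree bounds (lo, hi): at each node, require lo < value < hi,
then recurse left with hi=value and right with lo=value.
Preorder trace (stopping at first violation):
  at node 14 with bounds (-inf, +inf): OK
  at node 6 with bounds (-inf, 14): OK
  at node 7 with bounds (6, 14): OK
  at node 46 with bounds (14, +inf): OK
  at node 44 with bounds (14, 46): OK
  at node 37 with bounds (14, 44): OK
No violation found at any node.
Result: Valid BST


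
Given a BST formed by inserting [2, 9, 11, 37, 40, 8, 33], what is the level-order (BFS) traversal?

Tree insertion order: [2, 9, 11, 37, 40, 8, 33]
Tree (level-order array): [2, None, 9, 8, 11, None, None, None, 37, 33, 40]
BFS from the root, enqueuing left then right child of each popped node:
  queue [2] -> pop 2, enqueue [9], visited so far: [2]
  queue [9] -> pop 9, enqueue [8, 11], visited so far: [2, 9]
  queue [8, 11] -> pop 8, enqueue [none], visited so far: [2, 9, 8]
  queue [11] -> pop 11, enqueue [37], visited so far: [2, 9, 8, 11]
  queue [37] -> pop 37, enqueue [33, 40], visited so far: [2, 9, 8, 11, 37]
  queue [33, 40] -> pop 33, enqueue [none], visited so far: [2, 9, 8, 11, 37, 33]
  queue [40] -> pop 40, enqueue [none], visited so far: [2, 9, 8, 11, 37, 33, 40]
Result: [2, 9, 8, 11, 37, 33, 40]


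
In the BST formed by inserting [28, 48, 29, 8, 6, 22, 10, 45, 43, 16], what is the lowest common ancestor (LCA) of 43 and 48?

Tree insertion order: [28, 48, 29, 8, 6, 22, 10, 45, 43, 16]
Tree (level-order array): [28, 8, 48, 6, 22, 29, None, None, None, 10, None, None, 45, None, 16, 43]
In a BST, the LCA of p=43, q=48 is the first node v on the
root-to-leaf path with p <= v <= q (go left if both < v, right if both > v).
Walk from root:
  at 28: both 43 and 48 > 28, go right
  at 48: 43 <= 48 <= 48, this is the LCA
LCA = 48


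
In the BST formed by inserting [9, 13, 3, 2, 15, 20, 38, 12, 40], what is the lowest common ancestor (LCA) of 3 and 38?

Tree insertion order: [9, 13, 3, 2, 15, 20, 38, 12, 40]
Tree (level-order array): [9, 3, 13, 2, None, 12, 15, None, None, None, None, None, 20, None, 38, None, 40]
In a BST, the LCA of p=3, q=38 is the first node v on the
root-to-leaf path with p <= v <= q (go left if both < v, right if both > v).
Walk from root:
  at 9: 3 <= 9 <= 38, this is the LCA
LCA = 9


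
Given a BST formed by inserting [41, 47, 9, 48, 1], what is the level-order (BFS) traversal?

Tree insertion order: [41, 47, 9, 48, 1]
Tree (level-order array): [41, 9, 47, 1, None, None, 48]
BFS from the root, enqueuing left then right child of each popped node:
  queue [41] -> pop 41, enqueue [9, 47], visited so far: [41]
  queue [9, 47] -> pop 9, enqueue [1], visited so far: [41, 9]
  queue [47, 1] -> pop 47, enqueue [48], visited so far: [41, 9, 47]
  queue [1, 48] -> pop 1, enqueue [none], visited so far: [41, 9, 47, 1]
  queue [48] -> pop 48, enqueue [none], visited so far: [41, 9, 47, 1, 48]
Result: [41, 9, 47, 1, 48]


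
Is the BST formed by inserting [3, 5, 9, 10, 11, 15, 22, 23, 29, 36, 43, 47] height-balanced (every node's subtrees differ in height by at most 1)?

Tree (level-order array): [3, None, 5, None, 9, None, 10, None, 11, None, 15, None, 22, None, 23, None, 29, None, 36, None, 43, None, 47]
Definition: a tree is height-balanced if, at every node, |h(left) - h(right)| <= 1 (empty subtree has height -1).
Bottom-up per-node check:
  node 47: h_left=-1, h_right=-1, diff=0 [OK], height=0
  node 43: h_left=-1, h_right=0, diff=1 [OK], height=1
  node 36: h_left=-1, h_right=1, diff=2 [FAIL (|-1-1|=2 > 1)], height=2
  node 29: h_left=-1, h_right=2, diff=3 [FAIL (|-1-2|=3 > 1)], height=3
  node 23: h_left=-1, h_right=3, diff=4 [FAIL (|-1-3|=4 > 1)], height=4
  node 22: h_left=-1, h_right=4, diff=5 [FAIL (|-1-4|=5 > 1)], height=5
  node 15: h_left=-1, h_right=5, diff=6 [FAIL (|-1-5|=6 > 1)], height=6
  node 11: h_left=-1, h_right=6, diff=7 [FAIL (|-1-6|=7 > 1)], height=7
  node 10: h_left=-1, h_right=7, diff=8 [FAIL (|-1-7|=8 > 1)], height=8
  node 9: h_left=-1, h_right=8, diff=9 [FAIL (|-1-8|=9 > 1)], height=9
  node 5: h_left=-1, h_right=9, diff=10 [FAIL (|-1-9|=10 > 1)], height=10
  node 3: h_left=-1, h_right=10, diff=11 [FAIL (|-1-10|=11 > 1)], height=11
Node 36 violates the condition: |-1 - 1| = 2 > 1.
Result: Not balanced


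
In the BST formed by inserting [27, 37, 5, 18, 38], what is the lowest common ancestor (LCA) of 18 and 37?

Tree insertion order: [27, 37, 5, 18, 38]
Tree (level-order array): [27, 5, 37, None, 18, None, 38]
In a BST, the LCA of p=18, q=37 is the first node v on the
root-to-leaf path with p <= v <= q (go left if both < v, right if both > v).
Walk from root:
  at 27: 18 <= 27 <= 37, this is the LCA
LCA = 27


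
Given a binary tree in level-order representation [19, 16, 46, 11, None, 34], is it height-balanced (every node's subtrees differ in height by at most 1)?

Tree (level-order array): [19, 16, 46, 11, None, 34]
Definition: a tree is height-balanced if, at every node, |h(left) - h(right)| <= 1 (empty subtree has height -1).
Bottom-up per-node check:
  node 11: h_left=-1, h_right=-1, diff=0 [OK], height=0
  node 16: h_left=0, h_right=-1, diff=1 [OK], height=1
  node 34: h_left=-1, h_right=-1, diff=0 [OK], height=0
  node 46: h_left=0, h_right=-1, diff=1 [OK], height=1
  node 19: h_left=1, h_right=1, diff=0 [OK], height=2
All nodes satisfy the balance condition.
Result: Balanced


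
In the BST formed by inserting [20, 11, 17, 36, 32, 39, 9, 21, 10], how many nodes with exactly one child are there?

Tree built from: [20, 11, 17, 36, 32, 39, 9, 21, 10]
Tree (level-order array): [20, 11, 36, 9, 17, 32, 39, None, 10, None, None, 21]
Rule: These are nodes with exactly 1 non-null child.
Per-node child counts:
  node 20: 2 child(ren)
  node 11: 2 child(ren)
  node 9: 1 child(ren)
  node 10: 0 child(ren)
  node 17: 0 child(ren)
  node 36: 2 child(ren)
  node 32: 1 child(ren)
  node 21: 0 child(ren)
  node 39: 0 child(ren)
Matching nodes: [9, 32]
Count of nodes with exactly one child: 2


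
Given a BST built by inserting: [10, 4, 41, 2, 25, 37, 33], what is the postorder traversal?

Tree insertion order: [10, 4, 41, 2, 25, 37, 33]
Tree (level-order array): [10, 4, 41, 2, None, 25, None, None, None, None, 37, 33]
Postorder traversal: [2, 4, 33, 37, 25, 41, 10]


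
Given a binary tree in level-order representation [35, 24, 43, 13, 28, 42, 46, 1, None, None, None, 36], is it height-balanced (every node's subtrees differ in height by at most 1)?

Tree (level-order array): [35, 24, 43, 13, 28, 42, 46, 1, None, None, None, 36]
Definition: a tree is height-balanced if, at every node, |h(left) - h(right)| <= 1 (empty subtree has height -1).
Bottom-up per-node check:
  node 1: h_left=-1, h_right=-1, diff=0 [OK], height=0
  node 13: h_left=0, h_right=-1, diff=1 [OK], height=1
  node 28: h_left=-1, h_right=-1, diff=0 [OK], height=0
  node 24: h_left=1, h_right=0, diff=1 [OK], height=2
  node 36: h_left=-1, h_right=-1, diff=0 [OK], height=0
  node 42: h_left=0, h_right=-1, diff=1 [OK], height=1
  node 46: h_left=-1, h_right=-1, diff=0 [OK], height=0
  node 43: h_left=1, h_right=0, diff=1 [OK], height=2
  node 35: h_left=2, h_right=2, diff=0 [OK], height=3
All nodes satisfy the balance condition.
Result: Balanced


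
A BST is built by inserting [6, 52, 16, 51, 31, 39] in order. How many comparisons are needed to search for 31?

Search path for 31: 6 -> 52 -> 16 -> 51 -> 31
Found: True
Comparisons: 5


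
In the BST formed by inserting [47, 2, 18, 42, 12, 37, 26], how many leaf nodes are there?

Tree built from: [47, 2, 18, 42, 12, 37, 26]
Tree (level-order array): [47, 2, None, None, 18, 12, 42, None, None, 37, None, 26]
Rule: A leaf has 0 children.
Per-node child counts:
  node 47: 1 child(ren)
  node 2: 1 child(ren)
  node 18: 2 child(ren)
  node 12: 0 child(ren)
  node 42: 1 child(ren)
  node 37: 1 child(ren)
  node 26: 0 child(ren)
Matching nodes: [12, 26]
Count of leaf nodes: 2


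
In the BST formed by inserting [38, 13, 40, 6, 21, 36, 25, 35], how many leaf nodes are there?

Tree built from: [38, 13, 40, 6, 21, 36, 25, 35]
Tree (level-order array): [38, 13, 40, 6, 21, None, None, None, None, None, 36, 25, None, None, 35]
Rule: A leaf has 0 children.
Per-node child counts:
  node 38: 2 child(ren)
  node 13: 2 child(ren)
  node 6: 0 child(ren)
  node 21: 1 child(ren)
  node 36: 1 child(ren)
  node 25: 1 child(ren)
  node 35: 0 child(ren)
  node 40: 0 child(ren)
Matching nodes: [6, 35, 40]
Count of leaf nodes: 3


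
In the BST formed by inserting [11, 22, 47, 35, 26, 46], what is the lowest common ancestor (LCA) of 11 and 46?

Tree insertion order: [11, 22, 47, 35, 26, 46]
Tree (level-order array): [11, None, 22, None, 47, 35, None, 26, 46]
In a BST, the LCA of p=11, q=46 is the first node v on the
root-to-leaf path with p <= v <= q (go left if both < v, right if both > v).
Walk from root:
  at 11: 11 <= 11 <= 46, this is the LCA
LCA = 11
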